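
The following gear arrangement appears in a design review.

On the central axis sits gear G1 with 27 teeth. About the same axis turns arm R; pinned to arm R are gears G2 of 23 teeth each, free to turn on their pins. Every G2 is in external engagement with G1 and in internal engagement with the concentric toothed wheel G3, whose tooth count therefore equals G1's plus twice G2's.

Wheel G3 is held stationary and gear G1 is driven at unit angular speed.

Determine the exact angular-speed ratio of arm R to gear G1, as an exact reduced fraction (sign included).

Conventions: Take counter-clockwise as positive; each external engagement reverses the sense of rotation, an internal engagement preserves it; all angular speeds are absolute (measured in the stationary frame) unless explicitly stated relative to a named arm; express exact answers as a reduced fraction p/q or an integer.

27/100

class = planetary set [G3 = 27+2·23 = 73; Willis about the carrier]
ring teeth: 27 + 2·23 = 73
27(ω_sun−ω_arm) = −73(ω_ring−ω_arm),  ω_ring = 0, ω_sun = 1
27(1−ω_arm) = −73(0−ω_arm)  ⇒  100·ω_arm = 27  ⇒  ω_arm = 27/100
ω_out/ω_in = 27/100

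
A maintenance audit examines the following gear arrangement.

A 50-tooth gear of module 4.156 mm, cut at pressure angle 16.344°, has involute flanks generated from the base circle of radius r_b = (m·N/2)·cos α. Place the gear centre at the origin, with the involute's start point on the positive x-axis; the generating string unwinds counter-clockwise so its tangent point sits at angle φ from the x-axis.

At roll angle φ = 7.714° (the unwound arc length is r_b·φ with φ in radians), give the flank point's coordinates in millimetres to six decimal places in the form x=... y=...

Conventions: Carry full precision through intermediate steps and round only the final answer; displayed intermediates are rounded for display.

x=100.600874 y=0.080959

recognized (one wheel, involute flank): single-mesh tooth geometry, m = 4.156, N = 50
pitch radius r_p = m·N/2 = 4.156·50/2 = 103.900000
base radius r_b = r_p·cos α = 103.900000·cos 16.344° = 99.701346
roll angle φ = 7.714° = 0.13463470 rad
x = r_b·(cos φ + φ·sin φ) = 100.600874
y = r_b·(sin φ − φ·cos φ) = 0.080959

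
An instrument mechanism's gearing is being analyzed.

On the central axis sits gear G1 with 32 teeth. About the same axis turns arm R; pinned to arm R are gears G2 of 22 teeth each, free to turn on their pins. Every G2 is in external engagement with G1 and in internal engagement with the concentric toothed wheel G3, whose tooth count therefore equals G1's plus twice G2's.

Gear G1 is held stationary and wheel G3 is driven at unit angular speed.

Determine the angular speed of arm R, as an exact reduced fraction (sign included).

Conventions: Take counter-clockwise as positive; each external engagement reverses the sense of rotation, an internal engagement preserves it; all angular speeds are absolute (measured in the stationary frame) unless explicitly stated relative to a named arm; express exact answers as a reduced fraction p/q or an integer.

topology: planetary set — G1 32T / G2 22T / G3 76T, arm = carrier (Willis)
ring teeth: 32 + 2·22 = 76
32(ω_sun−ω_arm) = −76(ω_ring−ω_arm),  ω_sun = 0, ω_ring = 1
32(0−ω_arm) = −76(1−ω_arm)  ⇒  108·ω_arm = 76  ⇒  ω_arm = 19/27
exact speed ratio = 19/27

19/27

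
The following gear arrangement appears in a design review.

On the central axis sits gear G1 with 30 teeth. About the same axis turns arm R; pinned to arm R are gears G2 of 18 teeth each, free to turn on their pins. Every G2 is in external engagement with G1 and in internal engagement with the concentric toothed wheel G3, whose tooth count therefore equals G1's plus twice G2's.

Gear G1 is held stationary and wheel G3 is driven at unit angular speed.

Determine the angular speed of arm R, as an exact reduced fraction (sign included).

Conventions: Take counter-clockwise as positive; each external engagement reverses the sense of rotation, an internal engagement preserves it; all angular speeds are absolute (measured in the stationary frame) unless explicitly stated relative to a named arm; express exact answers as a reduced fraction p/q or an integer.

11/16

topology: planetary set — G1 30T / G2 18T / G3 66T, arm = carrier (Willis)
ring teeth: 30 + 2·18 = 66
30(ω_sun−ω_arm) = −66(ω_ring−ω_arm),  ω_sun = 0, ω_ring = 1
30(0−ω_arm) = −66(1−ω_arm)  ⇒  96·ω_arm = 66  ⇒  ω_arm = 11/16
exact speed ratio = 11/16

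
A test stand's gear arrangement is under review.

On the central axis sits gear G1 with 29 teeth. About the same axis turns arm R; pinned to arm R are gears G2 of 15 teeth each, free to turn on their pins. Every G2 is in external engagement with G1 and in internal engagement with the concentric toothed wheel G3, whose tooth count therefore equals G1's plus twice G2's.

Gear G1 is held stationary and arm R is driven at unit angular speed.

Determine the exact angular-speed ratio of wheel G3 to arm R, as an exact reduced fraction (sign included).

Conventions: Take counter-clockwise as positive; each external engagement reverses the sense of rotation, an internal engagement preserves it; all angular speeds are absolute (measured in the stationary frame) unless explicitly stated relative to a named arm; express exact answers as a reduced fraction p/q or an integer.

88/59

topology: planetary set — G1 29T / G2 15T / G3 59T, arm = carrier (Willis)
ring teeth: 29 + 2·15 = 59
29(ω_sun−ω_arm) = −59(ω_ring−ω_arm),  ω_sun = 0, ω_arm = 1
ω_ring = 1 − (29/59)(0−1) = 88/59
ω_out/ω_in = 88/59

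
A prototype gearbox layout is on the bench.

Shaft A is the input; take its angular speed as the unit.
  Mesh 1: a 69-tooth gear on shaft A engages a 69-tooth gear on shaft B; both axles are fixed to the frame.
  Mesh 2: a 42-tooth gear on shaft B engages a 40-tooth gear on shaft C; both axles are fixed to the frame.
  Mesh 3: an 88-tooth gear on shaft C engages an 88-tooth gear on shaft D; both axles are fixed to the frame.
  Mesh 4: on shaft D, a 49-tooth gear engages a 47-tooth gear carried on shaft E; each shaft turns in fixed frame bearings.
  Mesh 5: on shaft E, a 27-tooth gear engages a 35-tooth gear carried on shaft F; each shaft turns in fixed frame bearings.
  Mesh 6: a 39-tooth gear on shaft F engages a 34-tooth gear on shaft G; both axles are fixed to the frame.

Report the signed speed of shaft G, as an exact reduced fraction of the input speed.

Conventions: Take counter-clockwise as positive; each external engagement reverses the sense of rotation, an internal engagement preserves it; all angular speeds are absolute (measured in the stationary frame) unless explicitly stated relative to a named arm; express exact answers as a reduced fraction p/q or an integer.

6-mesh fixed-axis compound train (all bearings frame-fixed)
mesh 1 [69T→69T]: |ω|/ω_in = 1×69/69 = 1, sense flips to −
mesh 2 [42T→40T]: |ω|/ω_in = 1×42/40 = 21/20, sense flips to +
mesh 3 [88T→88T]: |ω|/ω_in = (21/20)×88/88 = 21/20, sense flips to −
mesh 4 [49T→47T]: |ω|/ω_in = (21/20)×49/47 = 1029/940, sense flips to +
mesh 5 [27T→35T]: |ω|/ω_in = (1029/940)×27/35 = 3969/4700, sense flips to −
mesh 6 [39T→34T]: |ω|/ω_in = (3969/4700)×39/34 = 154791/159800, sense flips to +
signed output speed (× input speed) = 154791/159800

154791/159800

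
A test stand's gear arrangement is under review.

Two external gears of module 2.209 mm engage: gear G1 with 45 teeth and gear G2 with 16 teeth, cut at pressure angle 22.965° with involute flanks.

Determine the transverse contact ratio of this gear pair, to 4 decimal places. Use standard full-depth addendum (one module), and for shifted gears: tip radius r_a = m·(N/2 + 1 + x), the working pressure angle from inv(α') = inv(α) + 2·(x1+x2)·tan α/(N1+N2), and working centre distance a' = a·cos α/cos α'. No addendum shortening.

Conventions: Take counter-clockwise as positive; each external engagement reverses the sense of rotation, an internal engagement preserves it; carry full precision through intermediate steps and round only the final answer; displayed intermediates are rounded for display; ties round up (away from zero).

1.5089

topology: single-mesh involute geometry — m = 2.209, 45T/16T pair
base radii: r_b1 = 45.763247, r_b2 = 16.271377
tip radii: r_a1 = 51.911500, r_a2 = 19.881000
no profile shift: α' = α, a' = a
action lengths: √(r_a1²−r_b1²) = 24.505694, √(r_a2²−r_b2²) = 11.423505
base pitch p_b = π·m·cos α = 6.389755
CR = (24.505694 + 11.423505 − 67.374500·sin 22.96500°)/6.389755 = 1.508943
contact ratio ≈ 1.5089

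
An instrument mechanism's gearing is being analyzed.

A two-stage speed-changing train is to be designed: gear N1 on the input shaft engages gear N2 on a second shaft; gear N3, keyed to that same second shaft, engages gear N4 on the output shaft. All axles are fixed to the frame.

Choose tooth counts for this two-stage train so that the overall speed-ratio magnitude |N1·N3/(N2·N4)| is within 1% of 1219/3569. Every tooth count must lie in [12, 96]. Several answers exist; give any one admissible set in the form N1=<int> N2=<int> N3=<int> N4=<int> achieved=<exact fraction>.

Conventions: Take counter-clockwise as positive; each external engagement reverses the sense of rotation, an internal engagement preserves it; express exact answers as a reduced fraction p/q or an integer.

topology: fixed-axis compound train — 2 stages, target 1219/3569
target = 1219/3569 in lowest terms: an exact hit needs N1·N3 = k·1219 and N2·N4 = k·3569 for one integer k, every count in [12, 96]; additionally prefer no 1:1 stage (N1 ≠ N2, N3 ≠ N4)
k = 1: N1·N3 = 1219 = 23·53, N2·N4 = 3569 = 43·83
achieved = 23·53/(43·83) = 1219/3569; |achieved − target| = 0 ≤ 1219/356900 ✓

N1=23 N2=43 N3=53 N4=83 achieved=1219/3569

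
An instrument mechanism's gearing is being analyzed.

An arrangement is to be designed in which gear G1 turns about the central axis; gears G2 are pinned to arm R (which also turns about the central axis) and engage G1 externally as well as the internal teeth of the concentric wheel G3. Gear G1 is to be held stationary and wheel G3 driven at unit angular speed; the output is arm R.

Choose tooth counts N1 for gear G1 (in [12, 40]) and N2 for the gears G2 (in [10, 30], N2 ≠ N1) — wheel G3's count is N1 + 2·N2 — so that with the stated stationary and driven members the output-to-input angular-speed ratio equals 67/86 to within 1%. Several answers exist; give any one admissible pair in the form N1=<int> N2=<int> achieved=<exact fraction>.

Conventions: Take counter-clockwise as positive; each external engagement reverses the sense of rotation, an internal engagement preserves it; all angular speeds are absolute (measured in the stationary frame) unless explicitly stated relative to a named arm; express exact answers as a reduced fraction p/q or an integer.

N1=19 N2=24 achieved=67/86

class = planetary set [ratio 67/86 wanted; Willis about the carrier]
Willis with ω_sun = 0: ω_arm/ω_ring = N3/(N1+N3); set equal to 67/86  ⇒  N3/N1 = (67/86)/(1 − 67/86) = 67/19
N3 = N1 + 2·N2  ⇒  N2/N1 = (N3/N1 − 1)/2 = (67/19 − 1)/2 = 24/19
smallest multiple with N1 ≥ 12 and N2 ≥ 10: k = 1  ⇒  N1 = 1·19 = 19, N2 = 1·24 = 24 (N1 ≤ 40, N2 ≤ 30, N2 ≠ N1 ✓), N3 = 19 + 2·24 = 67
check: N3/(N1+N3) with N1 = 19, N3 = 67 gives 67/86; |achieved − target| = 0 ≤ 67/8600 ✓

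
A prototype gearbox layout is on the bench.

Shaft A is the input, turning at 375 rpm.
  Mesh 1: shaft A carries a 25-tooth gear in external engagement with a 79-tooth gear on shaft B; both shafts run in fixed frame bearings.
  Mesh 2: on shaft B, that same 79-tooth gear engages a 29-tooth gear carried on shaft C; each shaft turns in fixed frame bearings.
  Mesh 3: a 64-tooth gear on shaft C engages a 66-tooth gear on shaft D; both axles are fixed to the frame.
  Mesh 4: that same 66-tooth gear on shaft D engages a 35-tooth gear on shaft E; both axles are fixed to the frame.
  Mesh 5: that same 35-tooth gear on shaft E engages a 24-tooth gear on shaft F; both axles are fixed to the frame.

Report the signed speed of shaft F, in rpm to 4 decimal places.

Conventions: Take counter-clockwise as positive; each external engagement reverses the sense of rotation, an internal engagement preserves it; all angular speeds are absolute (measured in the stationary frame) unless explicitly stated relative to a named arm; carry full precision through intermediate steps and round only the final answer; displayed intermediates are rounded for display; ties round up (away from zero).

5-mesh fixed-axis compound train (all bearings frame-fixed)
mesh 1 [25T→79T]: ω = 375.0000×25/79 = 118.6709 rpm, sense flips to −
mesh 2 [79T→29T]: ω = 118.6709×79/29 = 323.2759 rpm, sense flips to +
mesh 3 [64T→66T]: ω = 323.2759×64/66 = 313.4796 rpm, sense flips to −
mesh 4 [66T→35T]: ω = 313.4796×66/35 = 591.1330 rpm, sense flips to +
mesh 5 [35T→24T]: ω = 591.1330×35/24 = 862.0690 rpm, sense flips to −
signed output speed = -862.0690 rpm

-862.0690 rpm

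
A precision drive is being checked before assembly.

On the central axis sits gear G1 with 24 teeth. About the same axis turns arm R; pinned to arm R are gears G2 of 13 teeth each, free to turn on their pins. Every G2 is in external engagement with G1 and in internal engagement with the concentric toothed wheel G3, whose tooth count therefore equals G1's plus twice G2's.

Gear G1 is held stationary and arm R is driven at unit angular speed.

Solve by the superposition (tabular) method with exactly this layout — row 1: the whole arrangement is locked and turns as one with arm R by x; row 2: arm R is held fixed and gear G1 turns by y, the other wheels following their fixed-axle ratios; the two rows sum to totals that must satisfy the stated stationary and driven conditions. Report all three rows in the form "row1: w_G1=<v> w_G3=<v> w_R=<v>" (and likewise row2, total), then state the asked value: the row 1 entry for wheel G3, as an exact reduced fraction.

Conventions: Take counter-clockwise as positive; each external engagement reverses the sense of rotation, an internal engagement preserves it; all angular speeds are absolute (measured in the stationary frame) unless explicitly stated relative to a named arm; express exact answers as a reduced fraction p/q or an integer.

row1: w_G1=1 w_G3=1 w_R=1
row2: w_G1=-1 w_G3=12/25 w_R=0
total: w_G1=0 w_G3=37/25 w_R=1
asked value: 1

recognized (axles ride arm R): planetary set, 24/13/50 teeth
row 1 — lock + rotate with arm: ω_sun = ω_ring = ω_arm = x
row 2: sun turns y, ring = −(24/50)·y, arm 0
boundary: total ω_sun = x + y = 0 and total ω_arm = x = 1  ⇒  y = -1, x = 1
row 2 ring = −(24/50)·(-1) = 12/25
totals (row 1 + row 2): sun 1 + (-1) = 0, ring 1 + 12/25 = 37/25, arm 1 + 0 = 1
asked cell (row1, ring) = 1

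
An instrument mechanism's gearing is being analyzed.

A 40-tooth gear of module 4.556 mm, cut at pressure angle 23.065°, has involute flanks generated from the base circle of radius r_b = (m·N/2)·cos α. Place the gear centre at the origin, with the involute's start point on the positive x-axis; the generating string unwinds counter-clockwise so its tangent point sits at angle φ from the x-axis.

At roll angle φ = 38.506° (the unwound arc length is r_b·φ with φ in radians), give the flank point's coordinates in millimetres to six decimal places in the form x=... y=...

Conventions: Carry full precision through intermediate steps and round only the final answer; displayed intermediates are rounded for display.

class = single-mesh tooth geometry [base-circle involute, m = 4.556, 40T]
pitch radius r_p = m·N/2 = 4.556·40/2 = 91.120000
base radius r_b = r_p·cos α = 91.120000·cos 23.065° = 83.835957
roll angle φ = 38.506° = 0.67205648 rad
x = r_b·(cos φ + φ·sin φ) = 100.683886
y = r_b·(sin φ − φ·cos φ) = 8.105555

x=100.683886 y=8.105555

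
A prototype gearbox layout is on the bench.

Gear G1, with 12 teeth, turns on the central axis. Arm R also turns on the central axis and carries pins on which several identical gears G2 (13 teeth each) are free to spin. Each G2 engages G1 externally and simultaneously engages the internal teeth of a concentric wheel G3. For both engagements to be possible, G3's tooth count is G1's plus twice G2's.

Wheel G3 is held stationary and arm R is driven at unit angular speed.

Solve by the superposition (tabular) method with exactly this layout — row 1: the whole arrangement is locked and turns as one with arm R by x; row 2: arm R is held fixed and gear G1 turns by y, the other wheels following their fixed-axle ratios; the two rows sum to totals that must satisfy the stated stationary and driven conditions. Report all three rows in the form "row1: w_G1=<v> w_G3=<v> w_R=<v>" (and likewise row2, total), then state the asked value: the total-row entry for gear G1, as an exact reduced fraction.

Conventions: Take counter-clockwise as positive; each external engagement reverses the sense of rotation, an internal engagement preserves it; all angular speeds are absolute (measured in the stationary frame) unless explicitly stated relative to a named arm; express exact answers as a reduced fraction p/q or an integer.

row1: w_G1=1 w_G3=1 w_R=1
row2: w_G1=19/6 w_G3=-1 w_R=0
total: w_G1=25/6 w_G3=0 w_R=1
asked value: 25/6

topology: planetary set — G1 12T / G2 13T / G3 38T, arm = carrier (Willis)
row 1 (train locked, turned with arm): all members turn x
row 2 (arm held, sun turns y): ω_ring = −(12/38)·y, ω_arm = 0
boundary: total ω_ring = x − (12/38)·y = 0 and total ω_arm = x = 1  ⇒  y = 19/6, x = 1
row 2 ring = −(12/38)·19/6 = -1
totals (row 1 + row 2): sun 1 + 19/6 = 25/6, ring 1 + (-1) = 0, arm 1 + 0 = 1
asked cell (total, sun) = 25/6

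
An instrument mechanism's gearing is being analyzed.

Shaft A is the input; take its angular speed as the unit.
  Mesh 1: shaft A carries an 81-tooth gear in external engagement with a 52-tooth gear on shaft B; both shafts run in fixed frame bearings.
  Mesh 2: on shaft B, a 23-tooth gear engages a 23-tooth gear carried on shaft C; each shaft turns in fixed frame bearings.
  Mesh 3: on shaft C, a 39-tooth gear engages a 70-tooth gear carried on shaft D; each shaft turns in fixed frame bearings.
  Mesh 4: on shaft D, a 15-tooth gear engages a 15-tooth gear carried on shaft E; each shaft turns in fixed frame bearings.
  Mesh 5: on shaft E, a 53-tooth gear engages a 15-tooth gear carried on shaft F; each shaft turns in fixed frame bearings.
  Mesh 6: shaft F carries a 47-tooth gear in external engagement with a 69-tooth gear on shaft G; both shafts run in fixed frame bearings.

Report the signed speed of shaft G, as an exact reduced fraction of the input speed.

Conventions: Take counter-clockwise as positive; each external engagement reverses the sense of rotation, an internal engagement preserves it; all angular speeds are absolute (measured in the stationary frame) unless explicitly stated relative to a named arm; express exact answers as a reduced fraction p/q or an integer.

6-mesh fixed-axis compound train (all bearings frame-fixed)
mesh 1 [81T→52T]: |ω|/ω_in = 1×81/52 = 81/52, sense flips to −
mesh 2 [23T→23T]: |ω|/ω_in = (81/52)×23/23 = 81/52, sense flips to +
mesh 3 [39T→70T]: |ω|/ω_in = (81/52)×39/70 = 243/280, sense flips to −
mesh 4 [15T→15T]: |ω|/ω_in = (243/280)×15/15 = 243/280, sense flips to +
mesh 5 [53T→15T]: |ω|/ω_in = (243/280)×53/15 = 4293/1400, sense flips to −
mesh 6 [47T→69T]: |ω|/ω_in = (4293/1400)×47/69 = 67257/32200, sense flips to +
signed output speed (× input speed) = 67257/32200

67257/32200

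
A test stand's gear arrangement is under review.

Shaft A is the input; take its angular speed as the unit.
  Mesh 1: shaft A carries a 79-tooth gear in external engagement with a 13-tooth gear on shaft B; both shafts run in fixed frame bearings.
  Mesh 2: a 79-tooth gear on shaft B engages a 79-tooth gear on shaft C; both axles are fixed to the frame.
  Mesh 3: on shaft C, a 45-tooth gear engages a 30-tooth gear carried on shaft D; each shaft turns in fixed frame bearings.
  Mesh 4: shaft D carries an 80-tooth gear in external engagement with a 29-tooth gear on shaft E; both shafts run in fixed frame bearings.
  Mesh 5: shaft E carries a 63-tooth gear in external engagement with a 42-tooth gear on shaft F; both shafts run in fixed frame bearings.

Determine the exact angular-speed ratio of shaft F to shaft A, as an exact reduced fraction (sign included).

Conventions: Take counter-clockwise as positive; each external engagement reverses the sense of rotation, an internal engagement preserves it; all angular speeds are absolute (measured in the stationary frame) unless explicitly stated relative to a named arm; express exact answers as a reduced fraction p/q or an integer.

-14220/377

class = fixed-axis compound train [5 meshes; 5 ratios multiply, 5 sense flips]
mesh 1 [79T→13T]: running ratio 79/13, sense −
mesh 2 [79T→79T]: running ratio 79/13, sense +
mesh 3 [45T→30T]: running ratio 237/26, sense −
mesh 4 [80T→29T]: running ratio 9480/377, sense +
mesh 5 [63T→42T]: running ratio 14220/377, sense −
ω_out/ω_in = -14220/377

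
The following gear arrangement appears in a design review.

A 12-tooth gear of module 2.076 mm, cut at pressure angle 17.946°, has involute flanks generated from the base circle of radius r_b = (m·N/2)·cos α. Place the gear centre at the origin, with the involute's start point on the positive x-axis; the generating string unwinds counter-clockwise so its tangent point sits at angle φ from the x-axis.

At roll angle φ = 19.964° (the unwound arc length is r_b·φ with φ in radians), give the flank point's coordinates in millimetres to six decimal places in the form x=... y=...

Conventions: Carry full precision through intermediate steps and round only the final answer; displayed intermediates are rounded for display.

x=12.547641 y=0.165078

recognized (one wheel, involute flank): single-mesh tooth geometry, m = 2.076, N = 12
pitch radius r_p = m·N/2 = 2.076·12/2 = 12.456000
base radius r_b = r_p·cos α = 12.456000·cos 17.946° = 11.849982
roll angle φ = 19.964° = 0.34843753 rad
x = r_b·(cos φ + φ·sin φ) = 12.547641
y = r_b·(sin φ − φ·cos φ) = 0.165078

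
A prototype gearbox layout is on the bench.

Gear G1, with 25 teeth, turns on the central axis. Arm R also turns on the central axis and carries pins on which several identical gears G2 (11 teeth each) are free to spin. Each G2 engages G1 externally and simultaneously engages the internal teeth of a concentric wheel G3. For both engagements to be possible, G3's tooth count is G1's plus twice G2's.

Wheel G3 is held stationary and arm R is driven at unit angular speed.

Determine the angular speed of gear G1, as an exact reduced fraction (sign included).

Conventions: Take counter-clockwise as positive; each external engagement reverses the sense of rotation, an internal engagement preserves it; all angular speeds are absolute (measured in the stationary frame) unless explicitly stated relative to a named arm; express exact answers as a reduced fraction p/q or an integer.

72/25

class = planetary set [G3 = 25+2·11 = 47; Willis about the carrier]
ring teeth: 25 + 2·11 = 47
25(ω_sun−ω_arm) = −47(ω_ring−ω_arm),  ω_ring = 0, ω_arm = 1
ω_sun = 1 − (47/25)(0−1) = 72/25
exact speed ratio = 72/25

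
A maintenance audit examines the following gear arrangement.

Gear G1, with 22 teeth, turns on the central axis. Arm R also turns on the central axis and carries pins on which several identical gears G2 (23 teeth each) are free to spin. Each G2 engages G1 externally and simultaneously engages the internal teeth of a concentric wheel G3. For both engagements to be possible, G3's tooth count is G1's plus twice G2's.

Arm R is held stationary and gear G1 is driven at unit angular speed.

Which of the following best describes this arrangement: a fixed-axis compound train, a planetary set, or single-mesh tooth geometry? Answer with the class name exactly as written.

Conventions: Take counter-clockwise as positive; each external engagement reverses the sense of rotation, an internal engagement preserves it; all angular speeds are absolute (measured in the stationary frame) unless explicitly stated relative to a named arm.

recognized (axles ride arm R): planetary set, 22/23/68 teeth
classification: planetary set

planetary set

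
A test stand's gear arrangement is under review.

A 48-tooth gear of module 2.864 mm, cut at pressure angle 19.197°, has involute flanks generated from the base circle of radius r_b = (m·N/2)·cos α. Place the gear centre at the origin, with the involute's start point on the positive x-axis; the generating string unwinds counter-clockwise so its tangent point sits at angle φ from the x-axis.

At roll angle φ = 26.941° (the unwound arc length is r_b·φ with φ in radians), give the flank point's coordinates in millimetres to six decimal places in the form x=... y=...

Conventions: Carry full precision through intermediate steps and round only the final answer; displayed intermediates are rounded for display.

x=71.698145 y=2.200172

single-mesh involute tooth geometry (48T wheel at module 2.864)
pitch radius r_p = m·N/2 = 2.864·48/2 = 68.736000
base radius r_b = r_p·cos α = 68.736000·cos 19.197° = 64.913838
roll angle φ = 26.941° = 0.47020915 rad
x = r_b·(cos φ + φ·sin φ) = 71.698145
y = r_b·(sin φ − φ·cos φ) = 2.200172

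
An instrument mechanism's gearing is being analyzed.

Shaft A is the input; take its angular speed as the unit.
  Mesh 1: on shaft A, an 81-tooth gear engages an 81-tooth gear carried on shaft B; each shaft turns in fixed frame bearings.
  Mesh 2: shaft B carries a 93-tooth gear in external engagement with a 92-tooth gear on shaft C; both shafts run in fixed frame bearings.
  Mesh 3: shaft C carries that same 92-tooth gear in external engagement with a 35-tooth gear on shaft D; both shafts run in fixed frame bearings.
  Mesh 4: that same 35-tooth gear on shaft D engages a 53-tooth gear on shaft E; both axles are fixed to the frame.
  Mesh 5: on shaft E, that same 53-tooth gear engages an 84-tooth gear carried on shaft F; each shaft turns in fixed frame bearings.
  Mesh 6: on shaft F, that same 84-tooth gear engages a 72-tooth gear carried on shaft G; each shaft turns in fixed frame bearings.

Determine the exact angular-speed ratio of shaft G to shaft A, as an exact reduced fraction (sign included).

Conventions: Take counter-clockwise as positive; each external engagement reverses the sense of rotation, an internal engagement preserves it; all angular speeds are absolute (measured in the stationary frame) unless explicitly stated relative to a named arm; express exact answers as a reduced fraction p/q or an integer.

31/24

class = fixed-axis compound train [6 meshes; 6 ratios multiply, 6 sense flips]
mesh 1 [81T→81T]: running ratio 1, sense −
mesh 2 [93T→92T]: running ratio 93/92, sense +
mesh 3 [92T→35T]: running ratio 93/35, sense −
mesh 4 [35T→53T]: running ratio 93/53, sense +
mesh 5 [53T→84T]: running ratio 31/28, sense −
mesh 6 [84T→72T]: running ratio 31/24, sense +
ω_out/ω_in = 31/24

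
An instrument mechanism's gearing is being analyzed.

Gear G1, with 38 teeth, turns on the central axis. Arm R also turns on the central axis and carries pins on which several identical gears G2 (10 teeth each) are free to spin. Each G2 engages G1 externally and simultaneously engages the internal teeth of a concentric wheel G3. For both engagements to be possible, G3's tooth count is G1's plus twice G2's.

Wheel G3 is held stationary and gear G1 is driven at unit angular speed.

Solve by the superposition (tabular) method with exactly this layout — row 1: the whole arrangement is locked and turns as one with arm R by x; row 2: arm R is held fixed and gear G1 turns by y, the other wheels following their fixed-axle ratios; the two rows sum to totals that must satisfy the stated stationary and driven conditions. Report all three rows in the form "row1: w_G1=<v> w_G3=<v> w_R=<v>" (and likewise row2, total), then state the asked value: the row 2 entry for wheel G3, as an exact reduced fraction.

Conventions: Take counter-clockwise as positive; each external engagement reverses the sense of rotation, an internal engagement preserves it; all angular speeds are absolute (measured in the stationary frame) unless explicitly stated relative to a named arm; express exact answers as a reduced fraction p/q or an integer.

row1: w_G1=19/48 w_G3=19/48 w_R=19/48
row2: w_G1=29/48 w_G3=-19/48 w_R=0
total: w_G1=1 w_G3=0 w_R=19/48
asked value: -19/48

topology: planetary set — G1 38T / G2 10T / G3 58T, arm = carrier (Willis)
row 1: whole set turns with the arm by x
row 2 (arm held, sun turns y): ω_ring = −(38/58)·y, ω_arm = 0
boundary: total ω_ring = x − (38/58)·y = 0 and total ω_sun = x + y = 1  ⇒  y = 29/48, x = 19/48
row 2 ring = −(38/58)·29/48 = -19/48
totals (row 1 + row 2): sun 19/48 + 29/48 = 1, ring 19/48 + (-19/48) = 0, arm 19/48 + 0 = 19/48
asked cell (row2, ring) = -19/48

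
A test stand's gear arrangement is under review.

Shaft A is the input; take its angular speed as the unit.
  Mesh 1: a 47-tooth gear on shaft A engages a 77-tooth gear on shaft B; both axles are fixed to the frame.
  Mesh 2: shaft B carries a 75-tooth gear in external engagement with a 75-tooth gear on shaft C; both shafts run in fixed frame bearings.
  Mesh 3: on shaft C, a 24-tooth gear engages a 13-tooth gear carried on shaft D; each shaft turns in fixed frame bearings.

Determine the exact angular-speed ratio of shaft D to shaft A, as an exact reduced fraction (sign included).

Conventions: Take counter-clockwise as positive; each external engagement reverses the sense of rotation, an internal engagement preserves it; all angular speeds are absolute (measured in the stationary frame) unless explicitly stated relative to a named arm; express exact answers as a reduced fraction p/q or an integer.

-1128/1001

class = fixed-axis compound train [3 meshes; 3 ratios multiply, 3 sense flips]
mesh 1 [47T→77T]: running ratio 47/77, sense −
mesh 2 [75T→75T]: running ratio 47/77, sense +
mesh 3 [24T→13T]: running ratio 1128/1001, sense −
ω_out/ω_in = -1128/1001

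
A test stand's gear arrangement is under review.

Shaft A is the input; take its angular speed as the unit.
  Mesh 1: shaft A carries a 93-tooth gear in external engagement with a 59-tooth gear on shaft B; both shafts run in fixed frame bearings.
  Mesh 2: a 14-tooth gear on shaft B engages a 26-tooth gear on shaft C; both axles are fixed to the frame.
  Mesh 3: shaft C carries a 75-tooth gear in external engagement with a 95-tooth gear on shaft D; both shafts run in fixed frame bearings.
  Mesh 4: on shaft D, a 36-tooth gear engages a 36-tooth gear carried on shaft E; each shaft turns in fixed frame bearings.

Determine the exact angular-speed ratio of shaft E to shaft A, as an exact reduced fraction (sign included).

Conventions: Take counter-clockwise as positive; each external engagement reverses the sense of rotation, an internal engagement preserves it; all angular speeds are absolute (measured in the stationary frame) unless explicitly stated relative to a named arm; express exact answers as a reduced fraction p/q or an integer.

class = fixed-axis compound train [4 meshes; 4 ratios multiply, 4 sense flips]
mesh 1 [93T→59T]: running ratio 93/59, sense −
mesh 2 [14T→26T]: running ratio 651/767, sense +
mesh 3 [75T→95T]: running ratio 9765/14573, sense −
mesh 4 [36T→36T]: running ratio 9765/14573, sense +
ω_out/ω_in = 9765/14573

9765/14573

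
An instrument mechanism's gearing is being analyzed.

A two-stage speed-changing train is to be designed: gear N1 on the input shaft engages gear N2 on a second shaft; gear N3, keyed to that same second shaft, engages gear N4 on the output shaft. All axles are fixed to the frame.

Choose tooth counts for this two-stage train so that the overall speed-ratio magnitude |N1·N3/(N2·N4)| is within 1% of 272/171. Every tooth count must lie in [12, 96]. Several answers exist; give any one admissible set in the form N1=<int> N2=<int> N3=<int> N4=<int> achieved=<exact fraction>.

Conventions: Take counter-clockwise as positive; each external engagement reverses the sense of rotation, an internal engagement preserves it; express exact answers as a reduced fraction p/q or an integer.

design class (target 272/171): fixed-axis compound train
target = 272/171 in lowest terms: an exact hit needs N1·N3 = k·272 and N2·N4 = k·171 for one integer k, every count in [12, 96]; additionally prefer no 1:1 stage (N1 ≠ N2, N3 ≠ N4)
k = 1: no 1:1-free in-range split of k·272 and k·171 into factor pairs; take k = 2
k = 2: N1·N3 = 544 = 16·34, N2·N4 = 342 = 18·19
achieved = 16·34/(18·19) = 272/171; |achieved − target| = 0 ≤ 68/4275 ✓

N1=16 N2=18 N3=34 N4=19 achieved=272/171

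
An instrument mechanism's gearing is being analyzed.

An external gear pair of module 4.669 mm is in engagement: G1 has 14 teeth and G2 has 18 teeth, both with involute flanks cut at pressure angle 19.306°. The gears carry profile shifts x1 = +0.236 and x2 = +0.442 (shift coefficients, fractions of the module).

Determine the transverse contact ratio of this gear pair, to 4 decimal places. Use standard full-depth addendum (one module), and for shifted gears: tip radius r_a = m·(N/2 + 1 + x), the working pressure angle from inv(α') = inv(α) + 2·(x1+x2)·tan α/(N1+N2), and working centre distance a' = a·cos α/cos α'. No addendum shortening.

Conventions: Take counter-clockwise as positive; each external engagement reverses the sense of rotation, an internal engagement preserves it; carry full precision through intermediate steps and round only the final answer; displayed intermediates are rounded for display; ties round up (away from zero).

recognized (one external pair, fixed centres): single-mesh tooth geometry, m = 4.669, N1 = 14, N2 = 18
base radii: r_b1 = 30.845115, r_b2 = 39.658005
tip radii: r_a1 = 38.453884, r_a2 = 48.753698
inv(α') = inv(19.306°) + 2·(+0.236+0.442)·tan α/(14+18) = 0.02820382  ⇒  α' = 24.52294°
a' = a·cos α / cos α' = 74.7040·cos 19.306°/cos 24.52294° = 77.493397
action lengths: √(r_a1²−r_b1²) = 22.962580, √(r_a2²−r_b2²) = 28.357815
base pitch p_b = π·m·cos α = 13.843255
CR = (22.962580 + 28.357815 − 77.493397·sin 24.52294°)/13.843255 = 1.383792
contact ratio ≈ 1.3838

1.3838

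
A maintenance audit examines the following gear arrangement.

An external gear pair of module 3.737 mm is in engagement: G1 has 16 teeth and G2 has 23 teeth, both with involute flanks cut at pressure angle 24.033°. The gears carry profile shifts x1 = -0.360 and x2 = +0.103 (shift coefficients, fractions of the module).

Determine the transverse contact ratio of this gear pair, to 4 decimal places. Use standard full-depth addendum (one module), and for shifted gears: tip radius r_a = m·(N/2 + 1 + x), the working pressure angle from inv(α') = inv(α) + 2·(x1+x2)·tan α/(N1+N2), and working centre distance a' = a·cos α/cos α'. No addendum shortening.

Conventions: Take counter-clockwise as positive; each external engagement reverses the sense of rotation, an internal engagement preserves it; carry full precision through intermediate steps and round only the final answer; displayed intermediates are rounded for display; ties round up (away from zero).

1.5037

single-mesh involute tooth geometry (16T engaging 23T at module 3.737)
base radii: r_b1 = 27.304347, r_b2 = 39.249999
tip radii: r_a1 = 32.287680, r_a2 = 47.097411
inv(α') = inv(24.033°) + 2·(-0.360+0.103)·tan α/(16+23) = 0.02058703  ⇒  α' = 22.18543°
a' = a·cos α / cos α' = 72.8715·cos 24.033°/cos 22.18543° = 71.875533
action lengths: √(r_a1²−r_b1²) = 17.232728, √(r_a2²−r_b2²) = 26.030823
base pitch p_b = π·m·cos α = 10.722392
CR = (17.232728 + 26.030823 − 71.875533·sin 22.18543°)/10.722392 = 1.503672
contact ratio ≈ 1.5037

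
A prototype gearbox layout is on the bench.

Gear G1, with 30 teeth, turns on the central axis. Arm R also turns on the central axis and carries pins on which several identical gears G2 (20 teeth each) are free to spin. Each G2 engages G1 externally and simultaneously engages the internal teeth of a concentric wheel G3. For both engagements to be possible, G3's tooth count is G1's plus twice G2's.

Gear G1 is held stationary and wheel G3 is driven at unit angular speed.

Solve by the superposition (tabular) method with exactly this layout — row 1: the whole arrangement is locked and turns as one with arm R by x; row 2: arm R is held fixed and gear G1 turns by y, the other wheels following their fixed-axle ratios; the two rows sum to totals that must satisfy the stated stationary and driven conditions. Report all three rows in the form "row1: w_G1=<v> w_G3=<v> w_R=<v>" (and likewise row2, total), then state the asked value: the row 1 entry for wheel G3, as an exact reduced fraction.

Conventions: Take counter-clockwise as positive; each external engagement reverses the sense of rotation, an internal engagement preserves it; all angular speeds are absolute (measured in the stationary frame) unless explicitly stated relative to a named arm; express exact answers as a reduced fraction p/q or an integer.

row1: w_G1=7/10 w_G3=7/10 w_R=7/10
row2: w_G1=-7/10 w_G3=3/10 w_R=0
total: w_G1=0 w_G3=1 w_R=7/10
asked value: 7/10

topology: planetary set — G1 30T / G2 20T / G3 70T, arm = carrier (Willis)
superposition row 1 [locked train]: every member turns x
row 2 (arm held, sun turns y): ω_ring = −(30/70)·y, ω_arm = 0
boundary: total ω_sun = x + y = 0 and total ω_ring = x − (30/70)·y = 1  ⇒  y = -7/10, x = 7/10
row 2 ring = −(30/70)·(-7/10) = 3/10
totals (row 1 + row 2): sun 7/10 + (-7/10) = 0, ring 7/10 + 3/10 = 1, arm 7/10 + 0 = 7/10
asked cell (row1, ring) = 7/10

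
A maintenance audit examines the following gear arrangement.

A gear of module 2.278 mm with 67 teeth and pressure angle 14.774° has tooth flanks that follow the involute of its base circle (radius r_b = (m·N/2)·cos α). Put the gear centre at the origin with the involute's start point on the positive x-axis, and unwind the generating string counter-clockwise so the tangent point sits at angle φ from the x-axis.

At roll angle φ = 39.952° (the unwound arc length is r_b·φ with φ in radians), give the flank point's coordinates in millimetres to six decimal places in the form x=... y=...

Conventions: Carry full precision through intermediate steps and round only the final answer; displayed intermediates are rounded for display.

x=89.606698 y=7.940705

class = single-mesh tooth geometry [base-circle involute, m = 2.278, 67T]
pitch radius r_p = m·N/2 = 2.278·67/2 = 76.313000
base radius r_b = r_p·cos α = 76.313000·cos 14.774° = 73.790032
roll angle φ = 39.952° = 0.69729394 rad
x = r_b·(cos φ + φ·sin φ) = 89.606698
y = r_b·(sin φ − φ·cos φ) = 7.940705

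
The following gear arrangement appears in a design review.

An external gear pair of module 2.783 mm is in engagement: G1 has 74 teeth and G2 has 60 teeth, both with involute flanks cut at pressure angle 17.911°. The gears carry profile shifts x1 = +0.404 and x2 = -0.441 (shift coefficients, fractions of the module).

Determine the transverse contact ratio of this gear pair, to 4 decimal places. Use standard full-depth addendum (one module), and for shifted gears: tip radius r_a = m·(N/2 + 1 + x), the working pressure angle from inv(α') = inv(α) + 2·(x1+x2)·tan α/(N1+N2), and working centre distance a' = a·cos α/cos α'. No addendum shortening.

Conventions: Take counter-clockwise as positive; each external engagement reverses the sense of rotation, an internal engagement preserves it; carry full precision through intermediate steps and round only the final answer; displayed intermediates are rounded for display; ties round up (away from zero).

1.9283

single-mesh involute tooth geometry (74T engaging 60T at module 2.783)
base radii: r_b1 = 97.980549, r_b2 = 79.443689
tip radii: r_a1 = 106.878332, r_a2 = 85.045697
inv(α') = inv(17.911°) + 2·(+0.404-0.441)·tan α/(74+60) = 0.01041882  ⇒  α' = 17.81252°
a' = a·cos α / cos α' = 186.4610·cos 17.911°/cos 17.81252° = 186.357755
action lengths: √(r_a1²−r_b1²) = 42.694142, √(r_a2²−r_b2²) = 30.355739
base pitch p_b = π·m·cos α = 8.319324
CR = (42.694142 + 30.355739 − 186.357755·sin 17.81252°)/8.319324 = 1.928330
contact ratio ≈ 1.9283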